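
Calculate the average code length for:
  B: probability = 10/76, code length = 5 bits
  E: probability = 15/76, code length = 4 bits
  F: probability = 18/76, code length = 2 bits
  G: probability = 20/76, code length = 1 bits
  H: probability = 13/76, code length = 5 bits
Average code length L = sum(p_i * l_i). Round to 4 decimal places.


Weighted contributions p_i * l_i:
  B: (10/76) * 5 = 50/76
  E: (15/76) * 4 = 60/76
  F: (18/76) * 2 = 36/76
  G: (20/76) * 1 = 20/76
  H: (13/76) * 5 = 65/76
Sum = (50 + 60 + 36 + 20 + 65)/76 = 231/76

L = 231/76 = 3.0395 bits/symbol


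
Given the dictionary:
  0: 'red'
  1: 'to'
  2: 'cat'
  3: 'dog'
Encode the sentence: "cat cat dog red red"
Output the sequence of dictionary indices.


Look up each word in the dictionary:
  'cat' -> 2
  'cat' -> 2
  'dog' -> 3
  'red' -> 0
  'red' -> 0

Encoded: [2, 2, 3, 0, 0]


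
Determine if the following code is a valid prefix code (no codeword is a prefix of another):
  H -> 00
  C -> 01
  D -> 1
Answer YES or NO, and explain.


Checking each pair (does one codeword prefix another?):
  H='00' vs C='01': no prefix
  H='00' vs D='1': no prefix
  C='01' vs H='00': no prefix
  C='01' vs D='1': no prefix
  D='1' vs H='00': no prefix
  D='1' vs C='01': no prefix
No violation found over all pairs.

YES -- this is a valid prefix code. No codeword is a prefix of any other codeword.


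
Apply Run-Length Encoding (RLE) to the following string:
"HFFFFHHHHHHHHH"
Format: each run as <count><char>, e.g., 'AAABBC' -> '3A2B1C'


Scanning runs left to right:
  i=0: run of 'H' x 1 -> '1H'
  i=1: run of 'F' x 4 -> '4F'
  i=5: run of 'H' x 9 -> '9H'

RLE = 1H4F9H


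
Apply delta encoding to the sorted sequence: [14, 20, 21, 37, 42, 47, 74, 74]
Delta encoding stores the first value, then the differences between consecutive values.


First value: 14
Deltas:
  20 - 14 = 6
  21 - 20 = 1
  37 - 21 = 16
  42 - 37 = 5
  47 - 42 = 5
  74 - 47 = 27
  74 - 74 = 0


Delta encoded: [14, 6, 1, 16, 5, 5, 27, 0]


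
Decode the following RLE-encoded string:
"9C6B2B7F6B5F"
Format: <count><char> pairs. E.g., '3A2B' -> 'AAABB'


Expanding each <count><char> pair:
  9C -> 'CCCCCCCCC'
  6B -> 'BBBBBB'
  2B -> 'BB'
  7F -> 'FFFFFFF'
  6B -> 'BBBBBB'
  5F -> 'FFFFF'

Decoded = CCCCCCCCCBBBBBBBBFFFFFFFBBBBBBFFFFF


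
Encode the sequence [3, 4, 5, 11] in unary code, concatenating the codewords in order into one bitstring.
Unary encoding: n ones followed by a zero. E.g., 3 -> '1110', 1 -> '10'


Encode each number as n ones followed by a terminating 0:
  3 -> 1110 (4 bits)
  4 -> 11110 (5 bits)
  5 -> 111110 (6 bits)
  11 -> 111111111110 (12 bits)
Total length = 4 + 5 + 6 + 12 = 27 bits.

Unary([3, 4, 5, 11]) = 111011110111110111111111110 (27 bits)


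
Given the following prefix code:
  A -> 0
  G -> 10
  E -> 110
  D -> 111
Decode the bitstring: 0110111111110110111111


Decoding step by step:
Bits 0 -> A
Bits 110 -> E
Bits 111 -> D
Bits 111 -> D
Bits 110 -> E
Bits 110 -> E
Bits 111 -> D
Bits 111 -> D


Decoded message: AEDDEEDD


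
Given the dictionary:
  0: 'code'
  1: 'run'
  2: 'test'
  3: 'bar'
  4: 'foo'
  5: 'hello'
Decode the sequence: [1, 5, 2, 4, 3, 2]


Look up each index in the dictionary:
  1 -> 'run'
  5 -> 'hello'
  2 -> 'test'
  4 -> 'foo'
  3 -> 'bar'
  2 -> 'test'

Decoded: "run hello test foo bar test"


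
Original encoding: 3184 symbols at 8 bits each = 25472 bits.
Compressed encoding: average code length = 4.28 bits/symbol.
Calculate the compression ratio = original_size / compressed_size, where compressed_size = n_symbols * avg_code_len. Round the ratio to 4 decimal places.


original_size = n_symbols * orig_bits = 3184 * 8 = 25472 bits
compressed_size = n_symbols * avg_code_len = 3184 * 4.28 = 13627.52 bits
ratio = original_size / compressed_size = 25472 / 13627.52 = 1.8692

Compression ratio = 1.8692


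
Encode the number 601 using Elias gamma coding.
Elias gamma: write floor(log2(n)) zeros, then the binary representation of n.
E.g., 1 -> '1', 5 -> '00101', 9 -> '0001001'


num_bits = floor(log2(601)) + 1 = 10
leading_zeros = num_bits - 1 = 9
binary(601) = 1001011001

Elias gamma(601) = '000000000' + '1001011001' = 0000000001001011001 (19 bits)


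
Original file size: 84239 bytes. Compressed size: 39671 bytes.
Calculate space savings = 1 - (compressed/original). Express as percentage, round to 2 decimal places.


ratio = compressed/original = 39671/84239 = 0.470934
savings = 1 - ratio = 1 - 0.470934 = 0.529066
as a percentage: 0.529066 * 100 = 52.91%

Space savings = 1 - 39671/84239 = 52.91%


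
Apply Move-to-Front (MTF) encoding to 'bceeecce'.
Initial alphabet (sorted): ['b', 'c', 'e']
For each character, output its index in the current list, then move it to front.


MTF encoding:
'b': index 0 in ['b', 'c', 'e'] -> ['b', 'c', 'e']
'c': index 1 in ['b', 'c', 'e'] -> ['c', 'b', 'e']
'e': index 2 in ['c', 'b', 'e'] -> ['e', 'c', 'b']
'e': index 0 in ['e', 'c', 'b'] -> ['e', 'c', 'b']
'e': index 0 in ['e', 'c', 'b'] -> ['e', 'c', 'b']
'c': index 1 in ['e', 'c', 'b'] -> ['c', 'e', 'b']
'c': index 0 in ['c', 'e', 'b'] -> ['c', 'e', 'b']
'e': index 1 in ['c', 'e', 'b'] -> ['e', 'c', 'b']


Output: [0, 1, 2, 0, 0, 1, 0, 1]


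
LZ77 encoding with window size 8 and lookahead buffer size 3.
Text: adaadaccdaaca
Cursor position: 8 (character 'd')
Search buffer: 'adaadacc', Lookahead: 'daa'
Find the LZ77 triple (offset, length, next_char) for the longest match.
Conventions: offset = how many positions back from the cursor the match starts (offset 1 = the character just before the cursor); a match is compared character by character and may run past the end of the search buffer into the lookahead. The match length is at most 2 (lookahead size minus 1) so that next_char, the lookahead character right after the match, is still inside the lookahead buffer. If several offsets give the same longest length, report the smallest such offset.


Try each offset into the search buffer:
  offset=1 (pos 7, char 'c'): match length 0
  offset=2 (pos 6, char 'c'): match length 0
  offset=3 (pos 5, char 'a'): match length 0
  offset=4 (pos 4, char 'd'): match length 2
  offset=5 (pos 3, char 'a'): match length 0
  offset=6 (pos 2, char 'a'): match length 0
  offset=7 (pos 1, char 'd'): match length 2
  offset=8 (pos 0, char 'a'): match length 0
Longest match has length 2, found at offsets 4, 7; take the smallest, offset 4.
next_char = character at position 8 + 2 = 10 -> 'a'

Best match: offset=4, length=2 (matching 'da' starting at position 4)
LZ77 triple: (4, 2, 'a')


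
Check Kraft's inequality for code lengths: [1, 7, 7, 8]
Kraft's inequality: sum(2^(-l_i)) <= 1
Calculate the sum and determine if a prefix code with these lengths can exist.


Sum = 2^(-1) + 2^(-7) + 2^(-7) + 2^(-8)
    = 0.5 + 0.0078125 + 0.0078125 + 0.00390625
    = 133/256 = 0.51953125
Since 0.51953125 <= 1, Kraft's inequality IS satisfied.
A prefix code with these lengths CAN exist.

Kraft sum = 0.51953125. Satisfied.


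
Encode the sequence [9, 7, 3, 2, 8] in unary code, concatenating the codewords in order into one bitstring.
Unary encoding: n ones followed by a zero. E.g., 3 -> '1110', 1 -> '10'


Encode each number as n ones followed by a terminating 0:
  9 -> 1111111110 (10 bits)
  7 -> 11111110 (8 bits)
  3 -> 1110 (4 bits)
  2 -> 110 (3 bits)
  8 -> 111111110 (9 bits)
Total length = 10 + 8 + 4 + 3 + 9 = 34 bits.

Unary([9, 7, 3, 2, 8]) = 1111111110111111101110110111111110 (34 bits)


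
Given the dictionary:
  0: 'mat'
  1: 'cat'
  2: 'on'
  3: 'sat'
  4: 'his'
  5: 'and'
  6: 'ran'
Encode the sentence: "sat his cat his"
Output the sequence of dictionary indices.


Look up each word in the dictionary:
  'sat' -> 3
  'his' -> 4
  'cat' -> 1
  'his' -> 4

Encoded: [3, 4, 1, 4]


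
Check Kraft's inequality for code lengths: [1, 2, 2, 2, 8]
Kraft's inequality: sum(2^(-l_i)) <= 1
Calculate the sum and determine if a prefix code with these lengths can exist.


Sum = 2^(-1) + 2^(-2) + 2^(-2) + 2^(-2) + 2^(-8)
    = 0.5 + 0.25 + 0.25 + 0.25 + 0.00390625
    = 321/256 = 1.25390625
Since 1.25390625 > 1, Kraft's inequality is NOT satisfied.
A prefix code with these lengths CANNOT exist.

Kraft sum = 1.25390625. Not satisfied.


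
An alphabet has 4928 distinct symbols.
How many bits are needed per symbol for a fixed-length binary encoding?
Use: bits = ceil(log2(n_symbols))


log2(4928) = 12.2668
Bracket: 2^12 = 4096 < 4928 <= 2^13 = 8192
So ceil(log2(4928)) = 13

bits = ceil(log2(4928)) = ceil(12.2668) = 13 bits


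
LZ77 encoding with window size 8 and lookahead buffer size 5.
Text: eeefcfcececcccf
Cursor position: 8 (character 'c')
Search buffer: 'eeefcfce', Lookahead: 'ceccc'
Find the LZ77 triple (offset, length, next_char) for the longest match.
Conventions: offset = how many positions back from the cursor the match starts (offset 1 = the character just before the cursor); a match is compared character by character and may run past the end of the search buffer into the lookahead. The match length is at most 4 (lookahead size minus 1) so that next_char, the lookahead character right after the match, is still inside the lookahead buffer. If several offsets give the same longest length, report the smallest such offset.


Try each offset into the search buffer:
  offset=1 (pos 7, char 'e'): match length 0
  offset=2 (pos 6, char 'c'): match length 3
  offset=3 (pos 5, char 'f'): match length 0
  offset=4 (pos 4, char 'c'): match length 1
  offset=5 (pos 3, char 'f'): match length 0
  offset=6 (pos 2, char 'e'): match length 0
  offset=7 (pos 1, char 'e'): match length 0
  offset=8 (pos 0, char 'e'): match length 0
Longest match has length 3 at offset 2.
next_char = character at position 8 + 3 = 11 -> 'c'

Best match: offset=2, length=3 (matching 'cec' starting at position 6)
LZ77 triple: (2, 3, 'c')


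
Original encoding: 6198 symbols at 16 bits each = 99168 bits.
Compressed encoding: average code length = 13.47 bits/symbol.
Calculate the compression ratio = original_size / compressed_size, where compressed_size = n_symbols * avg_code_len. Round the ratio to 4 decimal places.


original_size = n_symbols * orig_bits = 6198 * 16 = 99168 bits
compressed_size = n_symbols * avg_code_len = 6198 * 13.47 = 83487.06 bits
ratio = original_size / compressed_size = 99168 / 83487.06 = 1.1878

Compression ratio = 1.1878


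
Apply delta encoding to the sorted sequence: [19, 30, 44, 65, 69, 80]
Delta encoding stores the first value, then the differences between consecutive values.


First value: 19
Deltas:
  30 - 19 = 11
  44 - 30 = 14
  65 - 44 = 21
  69 - 65 = 4
  80 - 69 = 11


Delta encoded: [19, 11, 14, 21, 4, 11]


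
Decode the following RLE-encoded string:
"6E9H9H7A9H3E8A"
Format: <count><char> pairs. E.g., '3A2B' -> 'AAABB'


Expanding each <count><char> pair:
  6E -> 'EEEEEE'
  9H -> 'HHHHHHHHH'
  9H -> 'HHHHHHHHH'
  7A -> 'AAAAAAA'
  9H -> 'HHHHHHHHH'
  3E -> 'EEE'
  8A -> 'AAAAAAAA'

Decoded = EEEEEEHHHHHHHHHHHHHHHHHHAAAAAAAHHHHHHHHHEEEAAAAAAAA


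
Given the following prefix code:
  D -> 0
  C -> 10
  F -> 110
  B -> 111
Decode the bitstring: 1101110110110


Decoding step by step:
Bits 110 -> F
Bits 111 -> B
Bits 0 -> D
Bits 110 -> F
Bits 110 -> F


Decoded message: FBDFF


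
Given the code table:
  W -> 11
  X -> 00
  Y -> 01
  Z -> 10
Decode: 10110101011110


Decoding:
10 -> Z
11 -> W
01 -> Y
01 -> Y
01 -> Y
11 -> W
10 -> Z


Result: ZWYYYWZ


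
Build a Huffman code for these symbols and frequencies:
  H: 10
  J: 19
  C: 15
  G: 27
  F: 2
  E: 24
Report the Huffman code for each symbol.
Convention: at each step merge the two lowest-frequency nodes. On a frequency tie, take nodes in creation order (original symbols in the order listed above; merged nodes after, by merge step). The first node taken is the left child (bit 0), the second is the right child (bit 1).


Huffman tree construction:
Step 1: Merge F(2) + H(10) = 12
Step 2: Merge (F+H)(12) + C(15) = 27
Step 3: Merge J(19) + E(24) = 43
Step 4: Merge G(27) + ((F+H)+C)(27) = 54
Step 5: Merge (J+E)(43) + (G+((F+H)+C))(54) = 97
Read each symbol's code off the tree from the root (left child = 0, right child = 1).

Codes:
  H: 1101 (length 4)
  J: 00 (length 2)
  C: 111 (length 3)
  G: 10 (length 2)
  F: 1100 (length 4)
  E: 01 (length 2)
Average code length: 233/97 = 2.4021 bits/symbol


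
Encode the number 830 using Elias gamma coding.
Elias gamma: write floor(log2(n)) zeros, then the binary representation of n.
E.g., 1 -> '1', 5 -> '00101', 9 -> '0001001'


num_bits = floor(log2(830)) + 1 = 10
leading_zeros = num_bits - 1 = 9
binary(830) = 1100111110

Elias gamma(830) = '000000000' + '1100111110' = 0000000001100111110 (19 bits)


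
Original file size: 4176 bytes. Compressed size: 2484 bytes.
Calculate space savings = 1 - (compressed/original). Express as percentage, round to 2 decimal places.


ratio = compressed/original = 2484/4176 = 0.594828
savings = 1 - ratio = 1 - 0.594828 = 0.405172
as a percentage: 0.405172 * 100 = 40.52%

Space savings = 1 - 2484/4176 = 40.52%


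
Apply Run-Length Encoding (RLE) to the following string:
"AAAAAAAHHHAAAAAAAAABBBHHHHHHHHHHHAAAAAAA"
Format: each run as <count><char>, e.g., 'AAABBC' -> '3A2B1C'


Scanning runs left to right:
  i=0: run of 'A' x 7 -> '7A'
  i=7: run of 'H' x 3 -> '3H'
  i=10: run of 'A' x 9 -> '9A'
  i=19: run of 'B' x 3 -> '3B'
  i=22: run of 'H' x 11 -> '11H'
  i=33: run of 'A' x 7 -> '7A'

RLE = 7A3H9A3B11H7A


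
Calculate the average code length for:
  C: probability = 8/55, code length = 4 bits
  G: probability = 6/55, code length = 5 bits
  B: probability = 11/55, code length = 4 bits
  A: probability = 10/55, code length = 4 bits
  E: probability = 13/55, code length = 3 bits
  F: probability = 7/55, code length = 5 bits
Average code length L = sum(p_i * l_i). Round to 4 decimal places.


Weighted contributions p_i * l_i:
  C: (8/55) * 4 = 32/55
  G: (6/55) * 5 = 30/55
  B: (11/55) * 4 = 44/55
  A: (10/55) * 4 = 40/55
  E: (13/55) * 3 = 39/55
  F: (7/55) * 5 = 35/55
Sum = (32 + 30 + 44 + 40 + 39 + 35)/55 = 220/55

L = 220/55 = 4.0000 bits/symbol


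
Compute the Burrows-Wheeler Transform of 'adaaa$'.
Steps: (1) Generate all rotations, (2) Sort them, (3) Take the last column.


Rotations (sorted):
  0: $adaaa -> last char: a
  1: a$adaa -> last char: a
  2: aa$ada -> last char: a
  3: aaa$ad -> last char: d
  4: adaaa$ -> last char: $
  5: daaa$a -> last char: a


BWT = aaad$a


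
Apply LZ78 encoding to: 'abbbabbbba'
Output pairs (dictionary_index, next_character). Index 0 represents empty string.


LZ78 encoding steps:
Dictionary: {0: ''}
Step 1: w='' (idx 0), next='a' -> output (0, 'a'), add 'a' as idx 1
Step 2: w='' (idx 0), next='b' -> output (0, 'b'), add 'b' as idx 2
Step 3: w='b' (idx 2), next='b' -> output (2, 'b'), add 'bb' as idx 3
Step 4: w='a' (idx 1), next='b' -> output (1, 'b'), add 'ab' as idx 4
Step 5: w='bb' (idx 3), next='b' -> output (3, 'b'), add 'bbb' as idx 5
Step 6: w='a' (idx 1), end of input -> output (1, '')


Encoded: [(0, 'a'), (0, 'b'), (2, 'b'), (1, 'b'), (3, 'b'), (1, '')]


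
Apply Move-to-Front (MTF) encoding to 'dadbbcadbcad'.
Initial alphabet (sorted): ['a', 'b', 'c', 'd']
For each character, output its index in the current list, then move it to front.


MTF encoding:
'd': index 3 in ['a', 'b', 'c', 'd'] -> ['d', 'a', 'b', 'c']
'a': index 1 in ['d', 'a', 'b', 'c'] -> ['a', 'd', 'b', 'c']
'd': index 1 in ['a', 'd', 'b', 'c'] -> ['d', 'a', 'b', 'c']
'b': index 2 in ['d', 'a', 'b', 'c'] -> ['b', 'd', 'a', 'c']
'b': index 0 in ['b', 'd', 'a', 'c'] -> ['b', 'd', 'a', 'c']
'c': index 3 in ['b', 'd', 'a', 'c'] -> ['c', 'b', 'd', 'a']
'a': index 3 in ['c', 'b', 'd', 'a'] -> ['a', 'c', 'b', 'd']
'd': index 3 in ['a', 'c', 'b', 'd'] -> ['d', 'a', 'c', 'b']
'b': index 3 in ['d', 'a', 'c', 'b'] -> ['b', 'd', 'a', 'c']
'c': index 3 in ['b', 'd', 'a', 'c'] -> ['c', 'b', 'd', 'a']
'a': index 3 in ['c', 'b', 'd', 'a'] -> ['a', 'c', 'b', 'd']
'd': index 3 in ['a', 'c', 'b', 'd'] -> ['d', 'a', 'c', 'b']


Output: [3, 1, 1, 2, 0, 3, 3, 3, 3, 3, 3, 3]


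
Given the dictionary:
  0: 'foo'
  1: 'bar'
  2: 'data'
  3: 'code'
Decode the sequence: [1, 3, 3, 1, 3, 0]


Look up each index in the dictionary:
  1 -> 'bar'
  3 -> 'code'
  3 -> 'code'
  1 -> 'bar'
  3 -> 'code'
  0 -> 'foo'

Decoded: "bar code code bar code foo"


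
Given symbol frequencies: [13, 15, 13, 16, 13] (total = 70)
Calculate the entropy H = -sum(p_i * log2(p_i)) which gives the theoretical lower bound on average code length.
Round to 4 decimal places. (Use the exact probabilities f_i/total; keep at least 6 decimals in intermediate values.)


Per-symbol terms -p_i * log2(p_i) with p_i = f_i/70:
  p = 13/70 = 0.185714: log2(p) = -2.428843, -p*log2(p) = 0.451071
  p = 15/70 = 0.214286: log2(p) = -2.222392, -p*log2(p) = 0.476227
  p = 13/70 = 0.185714: log2(p) = -2.428843, -p*log2(p) = 0.451071
  p = 16/70 = 0.228571: log2(p) = -2.129283, -p*log2(p) = 0.486693
  p = 13/70 = 0.185714: log2(p) = -2.428843, -p*log2(p) = 0.451071
H = 0.451071 + 0.476227 + 0.451071 + 0.486693 + 0.451071 = 2.316133

H = 2.3161 bits/symbol


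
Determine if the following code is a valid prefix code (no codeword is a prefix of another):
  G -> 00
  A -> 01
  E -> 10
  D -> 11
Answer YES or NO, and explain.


Checking each pair (does one codeword prefix another?):
  G='00' vs A='01': no prefix
  G='00' vs E='10': no prefix
  G='00' vs D='11': no prefix
  A='01' vs G='00': no prefix
  A='01' vs E='10': no prefix
  A='01' vs D='11': no prefix
  E='10' vs G='00': no prefix
  E='10' vs A='01': no prefix
  E='10' vs D='11': no prefix
  D='11' vs G='00': no prefix
  D='11' vs A='01': no prefix
  D='11' vs E='10': no prefix
No violation found over all pairs.

YES -- this is a valid prefix code. No codeword is a prefix of any other codeword.


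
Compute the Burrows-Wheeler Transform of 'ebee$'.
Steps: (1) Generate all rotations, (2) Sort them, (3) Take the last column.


Rotations (sorted):
  0: $ebee -> last char: e
  1: bee$e -> last char: e
  2: e$ebe -> last char: e
  3: ebee$ -> last char: $
  4: ee$eb -> last char: b


BWT = eee$b


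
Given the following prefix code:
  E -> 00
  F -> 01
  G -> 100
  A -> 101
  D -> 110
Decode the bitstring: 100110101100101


Decoding step by step:
Bits 100 -> G
Bits 110 -> D
Bits 101 -> A
Bits 100 -> G
Bits 101 -> A


Decoded message: GDAGA


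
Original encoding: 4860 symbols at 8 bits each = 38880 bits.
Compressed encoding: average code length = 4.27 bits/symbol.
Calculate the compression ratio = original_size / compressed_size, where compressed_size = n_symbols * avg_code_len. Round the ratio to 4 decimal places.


original_size = n_symbols * orig_bits = 4860 * 8 = 38880 bits
compressed_size = n_symbols * avg_code_len = 4860 * 4.27 = 20752.2 bits
ratio = original_size / compressed_size = 38880 / 20752.2 = 1.8735

Compression ratio = 1.8735


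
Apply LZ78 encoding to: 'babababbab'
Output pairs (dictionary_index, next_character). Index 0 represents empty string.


LZ78 encoding steps:
Dictionary: {0: ''}
Step 1: w='' (idx 0), next='b' -> output (0, 'b'), add 'b' as idx 1
Step 2: w='' (idx 0), next='a' -> output (0, 'a'), add 'a' as idx 2
Step 3: w='b' (idx 1), next='a' -> output (1, 'a'), add 'ba' as idx 3
Step 4: w='ba' (idx 3), next='b' -> output (3, 'b'), add 'bab' as idx 4
Step 5: w='bab' (idx 4), end of input -> output (4, '')


Encoded: [(0, 'b'), (0, 'a'), (1, 'a'), (3, 'b'), (4, '')]


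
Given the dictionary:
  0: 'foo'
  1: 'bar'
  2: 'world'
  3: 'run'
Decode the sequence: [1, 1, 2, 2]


Look up each index in the dictionary:
  1 -> 'bar'
  1 -> 'bar'
  2 -> 'world'
  2 -> 'world'

Decoded: "bar bar world world"


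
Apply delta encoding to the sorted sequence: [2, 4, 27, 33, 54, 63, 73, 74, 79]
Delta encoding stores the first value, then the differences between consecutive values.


First value: 2
Deltas:
  4 - 2 = 2
  27 - 4 = 23
  33 - 27 = 6
  54 - 33 = 21
  63 - 54 = 9
  73 - 63 = 10
  74 - 73 = 1
  79 - 74 = 5


Delta encoded: [2, 2, 23, 6, 21, 9, 10, 1, 5]


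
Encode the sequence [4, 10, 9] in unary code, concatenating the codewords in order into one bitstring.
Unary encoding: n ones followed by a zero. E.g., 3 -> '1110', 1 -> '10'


Encode each number as n ones followed by a terminating 0:
  4 -> 11110 (5 bits)
  10 -> 11111111110 (11 bits)
  9 -> 1111111110 (10 bits)
Total length = 5 + 11 + 10 = 26 bits.

Unary([4, 10, 9]) = 11110111111111101111111110 (26 bits)


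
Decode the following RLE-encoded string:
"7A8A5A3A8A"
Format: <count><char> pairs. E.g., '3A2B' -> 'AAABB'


Expanding each <count><char> pair:
  7A -> 'AAAAAAA'
  8A -> 'AAAAAAAA'
  5A -> 'AAAAA'
  3A -> 'AAA'
  8A -> 'AAAAAAAA'

Decoded = AAAAAAAAAAAAAAAAAAAAAAAAAAAAAAA


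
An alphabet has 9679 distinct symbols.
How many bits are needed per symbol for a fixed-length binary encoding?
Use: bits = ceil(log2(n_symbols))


log2(9679) = 13.2406
Bracket: 2^13 = 8192 < 9679 <= 2^14 = 16384
So ceil(log2(9679)) = 14

bits = ceil(log2(9679)) = ceil(13.2406) = 14 bits


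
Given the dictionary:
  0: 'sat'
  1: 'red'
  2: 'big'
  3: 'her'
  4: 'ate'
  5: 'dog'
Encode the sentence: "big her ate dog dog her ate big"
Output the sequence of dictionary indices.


Look up each word in the dictionary:
  'big' -> 2
  'her' -> 3
  'ate' -> 4
  'dog' -> 5
  'dog' -> 5
  'her' -> 3
  'ate' -> 4
  'big' -> 2

Encoded: [2, 3, 4, 5, 5, 3, 4, 2]


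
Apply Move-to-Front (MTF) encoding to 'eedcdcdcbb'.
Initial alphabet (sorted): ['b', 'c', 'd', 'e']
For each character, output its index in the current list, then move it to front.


MTF encoding:
'e': index 3 in ['b', 'c', 'd', 'e'] -> ['e', 'b', 'c', 'd']
'e': index 0 in ['e', 'b', 'c', 'd'] -> ['e', 'b', 'c', 'd']
'd': index 3 in ['e', 'b', 'c', 'd'] -> ['d', 'e', 'b', 'c']
'c': index 3 in ['d', 'e', 'b', 'c'] -> ['c', 'd', 'e', 'b']
'd': index 1 in ['c', 'd', 'e', 'b'] -> ['d', 'c', 'e', 'b']
'c': index 1 in ['d', 'c', 'e', 'b'] -> ['c', 'd', 'e', 'b']
'd': index 1 in ['c', 'd', 'e', 'b'] -> ['d', 'c', 'e', 'b']
'c': index 1 in ['d', 'c', 'e', 'b'] -> ['c', 'd', 'e', 'b']
'b': index 3 in ['c', 'd', 'e', 'b'] -> ['b', 'c', 'd', 'e']
'b': index 0 in ['b', 'c', 'd', 'e'] -> ['b', 'c', 'd', 'e']


Output: [3, 0, 3, 3, 1, 1, 1, 1, 3, 0]


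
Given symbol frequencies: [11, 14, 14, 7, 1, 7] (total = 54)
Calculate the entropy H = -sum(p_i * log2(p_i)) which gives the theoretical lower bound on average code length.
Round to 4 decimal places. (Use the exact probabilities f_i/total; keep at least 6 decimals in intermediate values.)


Per-symbol terms -p_i * log2(p_i) with p_i = f_i/54:
  p = 11/54 = 0.203704: log2(p) = -2.295456, -p*log2(p) = 0.467593
  p = 14/54 = 0.259259: log2(p) = -1.947533, -p*log2(p) = 0.504916
  p = 14/54 = 0.259259: log2(p) = -1.947533, -p*log2(p) = 0.504916
  p = 7/54 = 0.129630: log2(p) = -2.947533, -p*log2(p) = 0.382088
  p = 1/54 = 0.018519: log2(p) = -5.754888, -p*log2(p) = 0.106572
  p = 7/54 = 0.129630: log2(p) = -2.947533, -p*log2(p) = 0.382088
H = 0.467593 + 0.504916 + 0.504916 + 0.382088 + 0.106572 + 0.382088 = 2.348173

H = 2.3482 bits/symbol


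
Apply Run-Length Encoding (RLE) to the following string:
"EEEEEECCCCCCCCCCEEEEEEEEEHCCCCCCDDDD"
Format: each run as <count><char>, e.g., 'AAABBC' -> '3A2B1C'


Scanning runs left to right:
  i=0: run of 'E' x 6 -> '6E'
  i=6: run of 'C' x 10 -> '10C'
  i=16: run of 'E' x 9 -> '9E'
  i=25: run of 'H' x 1 -> '1H'
  i=26: run of 'C' x 6 -> '6C'
  i=32: run of 'D' x 4 -> '4D'

RLE = 6E10C9E1H6C4D


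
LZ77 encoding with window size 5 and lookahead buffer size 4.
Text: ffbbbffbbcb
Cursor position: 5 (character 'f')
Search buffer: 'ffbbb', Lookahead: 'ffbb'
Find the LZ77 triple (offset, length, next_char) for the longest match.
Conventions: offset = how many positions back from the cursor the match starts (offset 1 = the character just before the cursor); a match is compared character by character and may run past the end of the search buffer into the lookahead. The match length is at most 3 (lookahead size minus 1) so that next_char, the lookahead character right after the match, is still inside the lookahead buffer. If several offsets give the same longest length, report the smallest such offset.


Try each offset into the search buffer:
  offset=1 (pos 4, char 'b'): match length 0
  offset=2 (pos 3, char 'b'): match length 0
  offset=3 (pos 2, char 'b'): match length 0
  offset=4 (pos 1, char 'f'): match length 1
  offset=5 (pos 0, char 'f'): match length 3
Longest match has length 3 at offset 5.
next_char = character at position 5 + 3 = 8 -> 'b'

Best match: offset=5, length=3 (matching 'ffb' starting at position 0)
LZ77 triple: (5, 3, 'b')


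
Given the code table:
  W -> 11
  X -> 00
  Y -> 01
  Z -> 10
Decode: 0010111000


Decoding:
00 -> X
10 -> Z
11 -> W
10 -> Z
00 -> X


Result: XZWZX


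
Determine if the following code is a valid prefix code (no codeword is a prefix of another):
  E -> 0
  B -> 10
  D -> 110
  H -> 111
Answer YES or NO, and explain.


Checking each pair (does one codeword prefix another?):
  E='0' vs B='10': no prefix
  E='0' vs D='110': no prefix
  E='0' vs H='111': no prefix
  B='10' vs E='0': no prefix
  B='10' vs D='110': no prefix
  B='10' vs H='111': no prefix
  D='110' vs E='0': no prefix
  D='110' vs B='10': no prefix
  D='110' vs H='111': no prefix
  H='111' vs E='0': no prefix
  H='111' vs B='10': no prefix
  H='111' vs D='110': no prefix
No violation found over all pairs.

YES -- this is a valid prefix code. No codeword is a prefix of any other codeword.


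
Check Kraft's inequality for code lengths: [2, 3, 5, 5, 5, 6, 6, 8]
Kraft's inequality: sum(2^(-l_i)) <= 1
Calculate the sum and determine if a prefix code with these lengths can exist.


Sum = 2^(-2) + 2^(-3) + 2^(-5) + 2^(-5) + 2^(-5) + 2^(-6) + 2^(-6) + 2^(-8)
    = 0.25 + 0.125 + 0.03125 + 0.03125 + 0.03125 + 0.015625 + 0.015625 + 0.00390625
    = 129/256 = 0.50390625
Since 0.50390625 <= 1, Kraft's inequality IS satisfied.
A prefix code with these lengths CAN exist.

Kraft sum = 0.50390625. Satisfied.


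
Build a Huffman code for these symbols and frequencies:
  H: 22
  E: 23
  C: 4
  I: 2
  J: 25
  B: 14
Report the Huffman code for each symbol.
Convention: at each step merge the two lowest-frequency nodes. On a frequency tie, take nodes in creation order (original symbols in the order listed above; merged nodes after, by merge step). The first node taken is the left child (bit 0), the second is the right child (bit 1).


Huffman tree construction:
Step 1: Merge I(2) + C(4) = 6
Step 2: Merge (I+C)(6) + B(14) = 20
Step 3: Merge ((I+C)+B)(20) + H(22) = 42
Step 4: Merge E(23) + J(25) = 48
Step 5: Merge (((I+C)+B)+H)(42) + (E+J)(48) = 90
Read each symbol's code off the tree from the root (left child = 0, right child = 1).

Codes:
  H: 01 (length 2)
  E: 10 (length 2)
  C: 0001 (length 4)
  I: 0000 (length 4)
  J: 11 (length 2)
  B: 001 (length 3)
Average code length: 206/90 = 2.2889 bits/symbol


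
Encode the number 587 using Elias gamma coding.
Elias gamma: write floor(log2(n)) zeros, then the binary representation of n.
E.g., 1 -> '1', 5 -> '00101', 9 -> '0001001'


num_bits = floor(log2(587)) + 1 = 10
leading_zeros = num_bits - 1 = 9
binary(587) = 1001001011

Elias gamma(587) = '000000000' + '1001001011' = 0000000001001001011 (19 bits)


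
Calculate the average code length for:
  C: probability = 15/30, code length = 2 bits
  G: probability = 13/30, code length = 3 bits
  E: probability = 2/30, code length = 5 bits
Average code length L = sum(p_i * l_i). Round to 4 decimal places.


Weighted contributions p_i * l_i:
  C: (15/30) * 2 = 30/30
  G: (13/30) * 3 = 39/30
  E: (2/30) * 5 = 10/30
Sum = (30 + 39 + 10)/30 = 79/30

L = 79/30 = 2.6333 bits/symbol


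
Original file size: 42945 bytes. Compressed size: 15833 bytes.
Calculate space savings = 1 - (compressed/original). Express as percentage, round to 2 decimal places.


ratio = compressed/original = 15833/42945 = 0.368681
savings = 1 - ratio = 1 - 0.368681 = 0.631319
as a percentage: 0.631319 * 100 = 63.13%

Space savings = 1 - 15833/42945 = 63.13%


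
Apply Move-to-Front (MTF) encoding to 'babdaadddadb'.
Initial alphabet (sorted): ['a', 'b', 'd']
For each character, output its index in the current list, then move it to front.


MTF encoding:
'b': index 1 in ['a', 'b', 'd'] -> ['b', 'a', 'd']
'a': index 1 in ['b', 'a', 'd'] -> ['a', 'b', 'd']
'b': index 1 in ['a', 'b', 'd'] -> ['b', 'a', 'd']
'd': index 2 in ['b', 'a', 'd'] -> ['d', 'b', 'a']
'a': index 2 in ['d', 'b', 'a'] -> ['a', 'd', 'b']
'a': index 0 in ['a', 'd', 'b'] -> ['a', 'd', 'b']
'd': index 1 in ['a', 'd', 'b'] -> ['d', 'a', 'b']
'd': index 0 in ['d', 'a', 'b'] -> ['d', 'a', 'b']
'd': index 0 in ['d', 'a', 'b'] -> ['d', 'a', 'b']
'a': index 1 in ['d', 'a', 'b'] -> ['a', 'd', 'b']
'd': index 1 in ['a', 'd', 'b'] -> ['d', 'a', 'b']
'b': index 2 in ['d', 'a', 'b'] -> ['b', 'd', 'a']


Output: [1, 1, 1, 2, 2, 0, 1, 0, 0, 1, 1, 2]


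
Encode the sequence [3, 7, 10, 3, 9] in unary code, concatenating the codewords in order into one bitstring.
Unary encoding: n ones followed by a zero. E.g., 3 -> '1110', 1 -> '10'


Encode each number as n ones followed by a terminating 0:
  3 -> 1110 (4 bits)
  7 -> 11111110 (8 bits)
  10 -> 11111111110 (11 bits)
  3 -> 1110 (4 bits)
  9 -> 1111111110 (10 bits)
Total length = 4 + 8 + 11 + 4 + 10 = 37 bits.

Unary([3, 7, 10, 3, 9]) = 1110111111101111111111011101111111110 (37 bits)


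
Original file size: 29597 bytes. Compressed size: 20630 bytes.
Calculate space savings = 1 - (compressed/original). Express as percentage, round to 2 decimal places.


ratio = compressed/original = 20630/29597 = 0.69703
savings = 1 - ratio = 1 - 0.69703 = 0.30297
as a percentage: 0.30297 * 100 = 30.3%

Space savings = 1 - 20630/29597 = 30.3%


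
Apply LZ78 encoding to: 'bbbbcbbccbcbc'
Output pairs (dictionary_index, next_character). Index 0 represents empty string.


LZ78 encoding steps:
Dictionary: {0: ''}
Step 1: w='' (idx 0), next='b' -> output (0, 'b'), add 'b' as idx 1
Step 2: w='b' (idx 1), next='b' -> output (1, 'b'), add 'bb' as idx 2
Step 3: w='b' (idx 1), next='c' -> output (1, 'c'), add 'bc' as idx 3
Step 4: w='bb' (idx 2), next='c' -> output (2, 'c'), add 'bbc' as idx 4
Step 5: w='' (idx 0), next='c' -> output (0, 'c'), add 'c' as idx 5
Step 6: w='bc' (idx 3), next='b' -> output (3, 'b'), add 'bcb' as idx 6
Step 7: w='c' (idx 5), end of input -> output (5, '')


Encoded: [(0, 'b'), (1, 'b'), (1, 'c'), (2, 'c'), (0, 'c'), (3, 'b'), (5, '')]


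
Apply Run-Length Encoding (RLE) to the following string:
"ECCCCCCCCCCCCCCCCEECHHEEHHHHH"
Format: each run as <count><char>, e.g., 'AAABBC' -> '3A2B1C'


Scanning runs left to right:
  i=0: run of 'E' x 1 -> '1E'
  i=1: run of 'C' x 16 -> '16C'
  i=17: run of 'E' x 2 -> '2E'
  i=19: run of 'C' x 1 -> '1C'
  i=20: run of 'H' x 2 -> '2H'
  i=22: run of 'E' x 2 -> '2E'
  i=24: run of 'H' x 5 -> '5H'

RLE = 1E16C2E1C2H2E5H


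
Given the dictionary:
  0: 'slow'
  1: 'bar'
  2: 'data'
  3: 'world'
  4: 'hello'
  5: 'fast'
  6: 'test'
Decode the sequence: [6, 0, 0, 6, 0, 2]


Look up each index in the dictionary:
  6 -> 'test'
  0 -> 'slow'
  0 -> 'slow'
  6 -> 'test'
  0 -> 'slow'
  2 -> 'data'

Decoded: "test slow slow test slow data"


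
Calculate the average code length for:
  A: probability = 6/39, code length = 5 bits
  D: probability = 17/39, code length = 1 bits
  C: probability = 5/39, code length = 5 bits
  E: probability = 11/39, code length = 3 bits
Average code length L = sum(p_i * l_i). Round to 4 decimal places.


Weighted contributions p_i * l_i:
  A: (6/39) * 5 = 30/39
  D: (17/39) * 1 = 17/39
  C: (5/39) * 5 = 25/39
  E: (11/39) * 3 = 33/39
Sum = (30 + 17 + 25 + 33)/39 = 105/39

L = 105/39 = 2.6923 bits/symbol


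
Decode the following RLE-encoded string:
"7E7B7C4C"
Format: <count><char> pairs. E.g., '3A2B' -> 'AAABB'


Expanding each <count><char> pair:
  7E -> 'EEEEEEE'
  7B -> 'BBBBBBB'
  7C -> 'CCCCCCC'
  4C -> 'CCCC'

Decoded = EEEEEEEBBBBBBBCCCCCCCCCCC


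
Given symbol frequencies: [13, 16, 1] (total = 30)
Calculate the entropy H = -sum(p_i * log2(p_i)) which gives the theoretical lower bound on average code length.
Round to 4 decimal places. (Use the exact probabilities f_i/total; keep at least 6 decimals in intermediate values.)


Per-symbol terms -p_i * log2(p_i) with p_i = f_i/30:
  p = 13/30 = 0.433333: log2(p) = -1.206451, -p*log2(p) = 0.522795
  p = 16/30 = 0.533333: log2(p) = -0.906891, -p*log2(p) = 0.483675
  p = 1/30 = 0.033333: log2(p) = -4.906891, -p*log2(p) = 0.163563
H = 0.522795 + 0.483675 + 0.163563 = 1.170033

H = 1.17 bits/symbol


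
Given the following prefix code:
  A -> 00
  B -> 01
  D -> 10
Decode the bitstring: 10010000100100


Decoding step by step:
Bits 10 -> D
Bits 01 -> B
Bits 00 -> A
Bits 00 -> A
Bits 10 -> D
Bits 01 -> B
Bits 00 -> A


Decoded message: DBAADBA


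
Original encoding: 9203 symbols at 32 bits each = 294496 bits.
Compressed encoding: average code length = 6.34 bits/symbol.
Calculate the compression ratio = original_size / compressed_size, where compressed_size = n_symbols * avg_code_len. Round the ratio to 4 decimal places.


original_size = n_symbols * orig_bits = 9203 * 32 = 294496 bits
compressed_size = n_symbols * avg_code_len = 9203 * 6.34 = 58347.02 bits
ratio = original_size / compressed_size = 294496 / 58347.02 = 5.0473

Compression ratio = 5.0473


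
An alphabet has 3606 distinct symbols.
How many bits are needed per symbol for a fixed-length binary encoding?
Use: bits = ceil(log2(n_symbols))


log2(3606) = 11.8162
Bracket: 2^11 = 2048 < 3606 <= 2^12 = 4096
So ceil(log2(3606)) = 12

bits = ceil(log2(3606)) = ceil(11.8162) = 12 bits


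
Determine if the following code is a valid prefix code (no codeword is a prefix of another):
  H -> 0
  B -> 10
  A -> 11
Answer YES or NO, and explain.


Checking each pair (does one codeword prefix another?):
  H='0' vs B='10': no prefix
  H='0' vs A='11': no prefix
  B='10' vs H='0': no prefix
  B='10' vs A='11': no prefix
  A='11' vs H='0': no prefix
  A='11' vs B='10': no prefix
No violation found over all pairs.

YES -- this is a valid prefix code. No codeword is a prefix of any other codeword.


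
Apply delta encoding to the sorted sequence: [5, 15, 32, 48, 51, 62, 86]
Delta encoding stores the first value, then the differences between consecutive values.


First value: 5
Deltas:
  15 - 5 = 10
  32 - 15 = 17
  48 - 32 = 16
  51 - 48 = 3
  62 - 51 = 11
  86 - 62 = 24


Delta encoded: [5, 10, 17, 16, 3, 11, 24]


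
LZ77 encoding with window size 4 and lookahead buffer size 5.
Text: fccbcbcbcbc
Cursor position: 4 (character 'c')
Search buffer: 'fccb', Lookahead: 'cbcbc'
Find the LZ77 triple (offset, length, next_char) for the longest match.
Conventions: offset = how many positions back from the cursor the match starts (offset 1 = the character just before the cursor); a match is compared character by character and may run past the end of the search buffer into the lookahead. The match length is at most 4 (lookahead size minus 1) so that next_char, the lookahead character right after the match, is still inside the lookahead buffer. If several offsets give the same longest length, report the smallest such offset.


Try each offset into the search buffer:
  offset=1 (pos 3, char 'b'): match length 0
  offset=2 (pos 2, char 'c'): match length 4
  offset=3 (pos 1, char 'c'): match length 1
  offset=4 (pos 0, char 'f'): match length 0
Longest match has length 4 at offset 2.
next_char = character at position 4 + 4 = 8 -> 'c'

Best match: offset=2, length=4 (matching 'cbcb' starting at position 2)
LZ77 triple: (2, 4, 'c')


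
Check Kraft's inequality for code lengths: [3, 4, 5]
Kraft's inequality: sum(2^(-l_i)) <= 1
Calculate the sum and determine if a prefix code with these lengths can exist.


Sum = 2^(-3) + 2^(-4) + 2^(-5)
    = 0.125 + 0.0625 + 0.03125
    = 7/32 = 0.21875
Since 0.21875 <= 1, Kraft's inequality IS satisfied.
A prefix code with these lengths CAN exist.

Kraft sum = 0.21875. Satisfied.


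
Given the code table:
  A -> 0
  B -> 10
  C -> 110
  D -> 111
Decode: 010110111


Decoding:
0 -> A
10 -> B
110 -> C
111 -> D


Result: ABCD


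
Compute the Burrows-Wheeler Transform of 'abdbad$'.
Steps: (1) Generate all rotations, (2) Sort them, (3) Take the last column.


Rotations (sorted):
  0: $abdbad -> last char: d
  1: abdbad$ -> last char: $
  2: ad$abdb -> last char: b
  3: bad$abd -> last char: d
  4: bdbad$a -> last char: a
  5: d$abdba -> last char: a
  6: dbad$ab -> last char: b


BWT = d$bdaab


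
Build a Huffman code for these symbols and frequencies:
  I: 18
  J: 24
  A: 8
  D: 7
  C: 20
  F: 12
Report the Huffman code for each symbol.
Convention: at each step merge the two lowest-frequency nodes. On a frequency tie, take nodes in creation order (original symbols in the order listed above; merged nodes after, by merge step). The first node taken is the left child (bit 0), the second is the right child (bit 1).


Huffman tree construction:
Step 1: Merge D(7) + A(8) = 15
Step 2: Merge F(12) + (D+A)(15) = 27
Step 3: Merge I(18) + C(20) = 38
Step 4: Merge J(24) + (F+(D+A))(27) = 51
Step 5: Merge (I+C)(38) + (J+(F+(D+A)))(51) = 89
Read each symbol's code off the tree from the root (left child = 0, right child = 1).

Codes:
  I: 00 (length 2)
  J: 10 (length 2)
  A: 1111 (length 4)
  D: 1110 (length 4)
  C: 01 (length 2)
  F: 110 (length 3)
Average code length: 220/89 = 2.4719 bits/symbol


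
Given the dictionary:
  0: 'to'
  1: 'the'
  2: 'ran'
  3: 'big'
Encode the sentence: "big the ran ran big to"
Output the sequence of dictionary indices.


Look up each word in the dictionary:
  'big' -> 3
  'the' -> 1
  'ran' -> 2
  'ran' -> 2
  'big' -> 3
  'to' -> 0

Encoded: [3, 1, 2, 2, 3, 0]


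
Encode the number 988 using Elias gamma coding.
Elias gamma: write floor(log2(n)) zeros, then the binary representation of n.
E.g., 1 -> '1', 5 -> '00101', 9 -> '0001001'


num_bits = floor(log2(988)) + 1 = 10
leading_zeros = num_bits - 1 = 9
binary(988) = 1111011100

Elias gamma(988) = '000000000' + '1111011100' = 0000000001111011100 (19 bits)


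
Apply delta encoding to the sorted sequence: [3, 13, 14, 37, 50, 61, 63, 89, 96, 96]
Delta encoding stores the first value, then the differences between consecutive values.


First value: 3
Deltas:
  13 - 3 = 10
  14 - 13 = 1
  37 - 14 = 23
  50 - 37 = 13
  61 - 50 = 11
  63 - 61 = 2
  89 - 63 = 26
  96 - 89 = 7
  96 - 96 = 0


Delta encoded: [3, 10, 1, 23, 13, 11, 2, 26, 7, 0]


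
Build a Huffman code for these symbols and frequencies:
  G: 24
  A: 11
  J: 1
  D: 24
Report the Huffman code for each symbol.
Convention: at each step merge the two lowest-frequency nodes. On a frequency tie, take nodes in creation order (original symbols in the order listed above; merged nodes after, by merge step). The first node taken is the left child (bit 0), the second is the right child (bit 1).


Huffman tree construction:
Step 1: Merge J(1) + A(11) = 12
Step 2: Merge (J+A)(12) + G(24) = 36
Step 3: Merge D(24) + ((J+A)+G)(36) = 60
Read each symbol's code off the tree from the root (left child = 0, right child = 1).

Codes:
  G: 11 (length 2)
  A: 101 (length 3)
  J: 100 (length 3)
  D: 0 (length 1)
Average code length: 108/60 = 1.8000 bits/symbol


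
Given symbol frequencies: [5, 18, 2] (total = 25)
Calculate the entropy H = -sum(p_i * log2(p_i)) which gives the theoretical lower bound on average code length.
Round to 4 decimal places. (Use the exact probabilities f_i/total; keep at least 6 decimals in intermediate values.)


Per-symbol terms -p_i * log2(p_i) with p_i = f_i/25:
  p = 5/25 = 0.200000: log2(p) = -2.321928, -p*log2(p) = 0.464386
  p = 18/25 = 0.720000: log2(p) = -0.473931, -p*log2(p) = 0.341230
  p = 2/25 = 0.080000: log2(p) = -3.643856, -p*log2(p) = 0.291508
H = 0.464386 + 0.341230 + 0.291508 = 1.097124

H = 1.0971 bits/symbol


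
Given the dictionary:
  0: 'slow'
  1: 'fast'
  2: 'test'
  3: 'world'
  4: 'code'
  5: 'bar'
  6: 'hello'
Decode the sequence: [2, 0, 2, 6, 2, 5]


Look up each index in the dictionary:
  2 -> 'test'
  0 -> 'slow'
  2 -> 'test'
  6 -> 'hello'
  2 -> 'test'
  5 -> 'bar'

Decoded: "test slow test hello test bar"
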